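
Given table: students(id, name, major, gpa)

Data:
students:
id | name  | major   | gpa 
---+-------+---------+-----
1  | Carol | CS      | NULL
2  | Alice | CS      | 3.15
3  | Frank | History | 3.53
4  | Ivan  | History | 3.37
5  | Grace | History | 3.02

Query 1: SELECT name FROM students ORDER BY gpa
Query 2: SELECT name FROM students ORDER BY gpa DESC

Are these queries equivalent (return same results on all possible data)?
No, not equivalent

Query 1 returns: [('Carol',), ('Grace',), ('Alice',), ('Ivan',), ('Frank',)]
Query 2 returns: [('Frank',), ('Ivan',), ('Alice',), ('Grace',), ('Carol',)]

Reason: ASC vs DESC gives opposite ordering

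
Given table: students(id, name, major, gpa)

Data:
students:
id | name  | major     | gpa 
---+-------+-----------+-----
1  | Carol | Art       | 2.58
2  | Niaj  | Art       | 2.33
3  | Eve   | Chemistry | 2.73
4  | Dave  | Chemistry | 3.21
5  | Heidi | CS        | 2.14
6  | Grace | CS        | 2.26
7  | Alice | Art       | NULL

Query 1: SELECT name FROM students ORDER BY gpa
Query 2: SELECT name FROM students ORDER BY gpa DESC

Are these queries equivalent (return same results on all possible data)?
No, not equivalent

Query 1 returns: [('Alice',), ('Heidi',), ('Grace',), ('Niaj',), ('Carol',), ('Eve',), ('Dave',)]
Query 2 returns: [('Dave',), ('Eve',), ('Carol',), ('Niaj',), ('Grace',), ('Heidi',), ('Alice',)]

Reason: ASC vs DESC gives opposite ordering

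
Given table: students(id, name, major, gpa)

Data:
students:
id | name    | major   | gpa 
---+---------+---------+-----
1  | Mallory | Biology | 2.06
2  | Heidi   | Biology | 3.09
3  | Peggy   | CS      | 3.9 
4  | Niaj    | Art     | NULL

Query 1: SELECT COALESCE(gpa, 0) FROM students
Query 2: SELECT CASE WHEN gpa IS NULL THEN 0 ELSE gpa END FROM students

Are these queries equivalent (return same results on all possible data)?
Yes, equivalent

Both queries return: [(0,), (2.06,), (3.09,), (3.9,)]

Reason: COALESCE vs CASE for NULL handling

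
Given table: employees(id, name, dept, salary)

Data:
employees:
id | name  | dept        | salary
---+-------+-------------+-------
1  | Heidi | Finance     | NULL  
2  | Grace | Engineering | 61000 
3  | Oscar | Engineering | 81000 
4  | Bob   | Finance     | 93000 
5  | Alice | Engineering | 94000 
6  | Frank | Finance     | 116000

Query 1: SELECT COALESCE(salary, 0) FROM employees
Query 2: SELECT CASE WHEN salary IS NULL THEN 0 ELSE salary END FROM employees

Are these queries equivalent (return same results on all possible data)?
Yes, equivalent

Both queries return: [(0,), (61000,), (81000,), (93000,), (94000,), (116000,)]

Reason: COALESCE vs CASE for NULL handling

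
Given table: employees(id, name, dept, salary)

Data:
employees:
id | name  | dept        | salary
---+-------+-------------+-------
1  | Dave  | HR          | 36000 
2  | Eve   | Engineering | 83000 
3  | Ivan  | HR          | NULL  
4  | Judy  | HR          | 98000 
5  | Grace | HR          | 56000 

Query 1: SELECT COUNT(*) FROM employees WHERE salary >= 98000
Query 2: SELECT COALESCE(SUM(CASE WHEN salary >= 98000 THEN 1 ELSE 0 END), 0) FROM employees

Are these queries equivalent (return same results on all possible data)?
Yes, equivalent

Both queries return: [(1,)]

Reason: COUNT with WHERE vs conditional SUM (COALESCE handles empty-table NULL)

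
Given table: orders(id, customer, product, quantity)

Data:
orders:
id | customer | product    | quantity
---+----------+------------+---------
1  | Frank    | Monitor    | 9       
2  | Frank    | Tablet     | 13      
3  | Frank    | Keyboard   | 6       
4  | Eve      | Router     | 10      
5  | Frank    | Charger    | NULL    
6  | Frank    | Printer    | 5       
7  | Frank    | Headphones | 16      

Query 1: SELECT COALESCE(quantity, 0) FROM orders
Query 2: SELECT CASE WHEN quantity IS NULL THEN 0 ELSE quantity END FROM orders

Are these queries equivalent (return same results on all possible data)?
Yes, equivalent

Both queries return: [(0,), (5,), (6,), (9,), (10,), (13,), (16,)]

Reason: COALESCE vs CASE for NULL handling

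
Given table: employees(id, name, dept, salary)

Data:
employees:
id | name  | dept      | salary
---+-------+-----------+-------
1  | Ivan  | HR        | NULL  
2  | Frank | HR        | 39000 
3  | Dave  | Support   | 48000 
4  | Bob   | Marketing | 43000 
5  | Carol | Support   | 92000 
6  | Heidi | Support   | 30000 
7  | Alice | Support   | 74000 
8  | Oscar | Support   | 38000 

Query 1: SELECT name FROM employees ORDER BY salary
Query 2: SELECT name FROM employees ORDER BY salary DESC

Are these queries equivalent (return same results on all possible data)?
No, not equivalent

Query 1 returns: [('Ivan',), ('Heidi',), ('Oscar',), ('Frank',), ('Bob',), ('Dave',), ('Alice',), ('Carol',)]
Query 2 returns: [('Carol',), ('Alice',), ('Dave',), ('Bob',), ('Frank',), ('Oscar',), ('Heidi',), ('Ivan',)]

Reason: ASC vs DESC gives opposite ordering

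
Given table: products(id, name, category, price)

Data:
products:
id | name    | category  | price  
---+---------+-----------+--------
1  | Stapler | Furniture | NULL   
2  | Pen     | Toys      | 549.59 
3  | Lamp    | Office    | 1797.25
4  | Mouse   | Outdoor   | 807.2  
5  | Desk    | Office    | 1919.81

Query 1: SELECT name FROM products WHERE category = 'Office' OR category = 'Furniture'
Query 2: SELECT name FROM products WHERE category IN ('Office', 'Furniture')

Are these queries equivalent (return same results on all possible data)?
Yes, equivalent

Both queries return: [('Desk',), ('Lamp',), ('Stapler',)]

Reason: OR vs IN are equivalent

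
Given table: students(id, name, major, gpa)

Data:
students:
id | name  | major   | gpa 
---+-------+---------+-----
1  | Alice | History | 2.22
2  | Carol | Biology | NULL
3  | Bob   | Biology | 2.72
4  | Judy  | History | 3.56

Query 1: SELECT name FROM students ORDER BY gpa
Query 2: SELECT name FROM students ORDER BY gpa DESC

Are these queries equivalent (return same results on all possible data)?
No, not equivalent

Query 1 returns: [('Carol',), ('Alice',), ('Bob',), ('Judy',)]
Query 2 returns: [('Judy',), ('Bob',), ('Alice',), ('Carol',)]

Reason: ASC vs DESC gives opposite ordering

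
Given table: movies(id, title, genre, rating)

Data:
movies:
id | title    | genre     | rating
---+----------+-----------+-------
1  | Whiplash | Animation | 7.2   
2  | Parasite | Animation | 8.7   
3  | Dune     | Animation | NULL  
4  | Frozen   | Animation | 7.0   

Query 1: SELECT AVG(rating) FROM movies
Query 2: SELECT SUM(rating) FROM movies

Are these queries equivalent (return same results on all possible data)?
No, not equivalent

Query 1 returns: [(7.633333333333333,)]
Query 2 returns: [(22.9,)]

Reason: AVG vs SUM give different aggregate values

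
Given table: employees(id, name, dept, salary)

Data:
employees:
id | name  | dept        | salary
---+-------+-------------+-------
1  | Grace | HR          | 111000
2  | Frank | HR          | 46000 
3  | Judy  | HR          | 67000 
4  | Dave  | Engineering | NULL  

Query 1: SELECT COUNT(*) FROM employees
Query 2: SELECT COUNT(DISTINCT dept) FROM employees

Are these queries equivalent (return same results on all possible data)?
No, not equivalent

Query 1 returns: [(4,)]
Query 2 returns: [(2,)]

Reason: COUNT(*) counts rows, COUNT(DISTINCT dept) counts unique depts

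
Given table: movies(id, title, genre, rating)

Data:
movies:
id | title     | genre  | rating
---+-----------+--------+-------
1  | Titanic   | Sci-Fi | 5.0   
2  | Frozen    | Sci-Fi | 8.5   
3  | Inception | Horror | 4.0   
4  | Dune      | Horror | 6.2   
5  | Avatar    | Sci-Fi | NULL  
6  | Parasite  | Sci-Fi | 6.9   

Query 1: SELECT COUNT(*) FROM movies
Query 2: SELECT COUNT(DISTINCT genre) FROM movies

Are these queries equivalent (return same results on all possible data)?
No, not equivalent

Query 1 returns: [(6,)]
Query 2 returns: [(2,)]

Reason: COUNT(*) counts rows, COUNT(DISTINCT genre) counts unique genres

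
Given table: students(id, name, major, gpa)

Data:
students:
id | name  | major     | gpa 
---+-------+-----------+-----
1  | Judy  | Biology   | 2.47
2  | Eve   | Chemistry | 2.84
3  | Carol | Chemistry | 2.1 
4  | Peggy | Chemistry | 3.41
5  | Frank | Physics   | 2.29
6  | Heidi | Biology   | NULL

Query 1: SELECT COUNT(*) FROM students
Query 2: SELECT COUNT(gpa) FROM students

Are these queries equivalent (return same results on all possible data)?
No, not equivalent

Query 1 returns: [(6,)]
Query 2 returns: [(5,)]

Reason: COUNT(*) includes NULLs, COUNT(column) excludes them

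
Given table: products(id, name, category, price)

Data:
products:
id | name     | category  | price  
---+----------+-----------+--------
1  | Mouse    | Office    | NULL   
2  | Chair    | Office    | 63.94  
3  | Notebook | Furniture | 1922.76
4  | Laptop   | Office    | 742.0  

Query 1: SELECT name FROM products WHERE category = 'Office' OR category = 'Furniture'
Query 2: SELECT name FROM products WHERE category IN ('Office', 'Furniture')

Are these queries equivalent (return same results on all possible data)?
Yes, equivalent

Both queries return: [('Chair',), ('Laptop',), ('Mouse',), ('Notebook',)]

Reason: OR vs IN are equivalent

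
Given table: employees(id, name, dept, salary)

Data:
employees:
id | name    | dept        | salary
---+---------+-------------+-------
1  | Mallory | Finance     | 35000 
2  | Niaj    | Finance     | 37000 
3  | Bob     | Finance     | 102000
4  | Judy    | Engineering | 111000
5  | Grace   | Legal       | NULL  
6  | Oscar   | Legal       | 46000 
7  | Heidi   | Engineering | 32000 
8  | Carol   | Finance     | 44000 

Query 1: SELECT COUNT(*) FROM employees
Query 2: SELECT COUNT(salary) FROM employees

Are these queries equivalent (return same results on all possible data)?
No, not equivalent

Query 1 returns: [(8,)]
Query 2 returns: [(7,)]

Reason: COUNT(*) includes NULLs, COUNT(column) excludes them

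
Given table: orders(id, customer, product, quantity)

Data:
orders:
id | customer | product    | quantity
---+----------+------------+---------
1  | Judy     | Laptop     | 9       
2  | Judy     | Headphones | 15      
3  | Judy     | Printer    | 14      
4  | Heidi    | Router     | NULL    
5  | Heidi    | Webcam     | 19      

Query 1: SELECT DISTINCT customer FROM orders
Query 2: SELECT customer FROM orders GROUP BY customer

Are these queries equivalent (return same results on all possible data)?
Yes, equivalent

Both queries return: [('Heidi',), ('Judy',)]

Reason: Both get unique customers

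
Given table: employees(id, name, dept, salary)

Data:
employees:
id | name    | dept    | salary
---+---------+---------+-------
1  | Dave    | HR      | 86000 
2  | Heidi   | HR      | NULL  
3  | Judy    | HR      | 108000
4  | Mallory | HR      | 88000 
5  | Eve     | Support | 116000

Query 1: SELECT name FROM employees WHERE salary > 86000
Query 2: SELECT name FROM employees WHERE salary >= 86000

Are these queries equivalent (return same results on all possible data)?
No, not equivalent

Query 1 returns: [('Judy',), ('Mallory',), ('Eve',)]
Query 2 returns: [('Dave',), ('Judy',), ('Mallory',), ('Eve',)]

Reason: > vs >= gives different results when salary = 86000 exists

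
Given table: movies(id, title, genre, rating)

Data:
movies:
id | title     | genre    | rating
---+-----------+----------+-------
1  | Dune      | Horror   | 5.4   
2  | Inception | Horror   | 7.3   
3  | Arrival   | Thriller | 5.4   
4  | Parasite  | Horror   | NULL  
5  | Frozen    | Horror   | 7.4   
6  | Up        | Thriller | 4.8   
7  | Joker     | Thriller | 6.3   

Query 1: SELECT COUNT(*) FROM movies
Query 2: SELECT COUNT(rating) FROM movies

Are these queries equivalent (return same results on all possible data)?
No, not equivalent

Query 1 returns: [(7,)]
Query 2 returns: [(6,)]

Reason: COUNT(*) includes NULLs, COUNT(column) excludes them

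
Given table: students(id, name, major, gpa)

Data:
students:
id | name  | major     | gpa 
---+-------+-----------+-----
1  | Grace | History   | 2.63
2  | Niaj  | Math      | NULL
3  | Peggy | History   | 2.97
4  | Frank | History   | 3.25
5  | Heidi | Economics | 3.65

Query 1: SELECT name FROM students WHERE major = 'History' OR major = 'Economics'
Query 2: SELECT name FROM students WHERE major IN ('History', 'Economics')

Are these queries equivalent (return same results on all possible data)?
Yes, equivalent

Both queries return: [('Frank',), ('Grace',), ('Heidi',), ('Peggy',)]

Reason: OR vs IN are equivalent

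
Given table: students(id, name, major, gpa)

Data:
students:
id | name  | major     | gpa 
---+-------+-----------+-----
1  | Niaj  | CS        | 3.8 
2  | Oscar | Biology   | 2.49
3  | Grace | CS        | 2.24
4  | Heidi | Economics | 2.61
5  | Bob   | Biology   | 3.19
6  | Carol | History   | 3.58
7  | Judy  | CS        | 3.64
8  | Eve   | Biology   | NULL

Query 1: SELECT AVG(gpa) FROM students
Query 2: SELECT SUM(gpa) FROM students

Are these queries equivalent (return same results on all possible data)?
No, not equivalent

Query 1 returns: [(3.0785714285714287,)]
Query 2 returns: [(21.55,)]

Reason: AVG vs SUM give different aggregate values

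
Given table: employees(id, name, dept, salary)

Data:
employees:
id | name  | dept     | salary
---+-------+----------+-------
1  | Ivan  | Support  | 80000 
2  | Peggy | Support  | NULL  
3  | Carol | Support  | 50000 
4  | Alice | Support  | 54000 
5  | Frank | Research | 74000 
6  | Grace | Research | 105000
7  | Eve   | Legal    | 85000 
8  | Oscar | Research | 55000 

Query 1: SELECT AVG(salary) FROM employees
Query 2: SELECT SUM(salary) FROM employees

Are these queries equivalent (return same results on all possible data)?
No, not equivalent

Query 1 returns: [(71857.14285714286,)]
Query 2 returns: [(503000,)]

Reason: AVG vs SUM give different aggregate values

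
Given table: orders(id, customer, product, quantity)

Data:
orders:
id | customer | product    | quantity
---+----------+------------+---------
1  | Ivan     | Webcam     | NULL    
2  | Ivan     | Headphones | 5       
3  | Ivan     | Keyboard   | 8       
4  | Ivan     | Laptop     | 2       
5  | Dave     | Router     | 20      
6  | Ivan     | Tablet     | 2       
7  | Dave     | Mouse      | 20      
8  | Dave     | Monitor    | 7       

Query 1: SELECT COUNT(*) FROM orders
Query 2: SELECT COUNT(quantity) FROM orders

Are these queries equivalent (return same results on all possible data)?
No, not equivalent

Query 1 returns: [(8,)]
Query 2 returns: [(7,)]

Reason: COUNT(*) includes NULLs, COUNT(column) excludes them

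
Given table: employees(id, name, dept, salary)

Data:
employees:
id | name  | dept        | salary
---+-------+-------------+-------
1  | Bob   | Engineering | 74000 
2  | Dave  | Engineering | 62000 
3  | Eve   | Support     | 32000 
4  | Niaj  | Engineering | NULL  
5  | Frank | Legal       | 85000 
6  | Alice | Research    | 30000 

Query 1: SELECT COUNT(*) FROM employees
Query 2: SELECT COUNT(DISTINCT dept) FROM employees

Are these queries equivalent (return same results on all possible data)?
No, not equivalent

Query 1 returns: [(6,)]
Query 2 returns: [(4,)]

Reason: COUNT(*) counts rows, COUNT(DISTINCT dept) counts unique depts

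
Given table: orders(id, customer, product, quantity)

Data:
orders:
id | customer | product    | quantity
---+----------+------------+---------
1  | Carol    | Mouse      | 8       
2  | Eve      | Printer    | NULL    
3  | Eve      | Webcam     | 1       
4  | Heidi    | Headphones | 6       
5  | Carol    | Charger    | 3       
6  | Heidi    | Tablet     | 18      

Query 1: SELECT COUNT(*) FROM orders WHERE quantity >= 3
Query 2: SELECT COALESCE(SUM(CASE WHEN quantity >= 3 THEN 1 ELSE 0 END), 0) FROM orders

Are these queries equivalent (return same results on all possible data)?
Yes, equivalent

Both queries return: [(4,)]

Reason: COUNT with WHERE vs conditional SUM (COALESCE handles empty-table NULL)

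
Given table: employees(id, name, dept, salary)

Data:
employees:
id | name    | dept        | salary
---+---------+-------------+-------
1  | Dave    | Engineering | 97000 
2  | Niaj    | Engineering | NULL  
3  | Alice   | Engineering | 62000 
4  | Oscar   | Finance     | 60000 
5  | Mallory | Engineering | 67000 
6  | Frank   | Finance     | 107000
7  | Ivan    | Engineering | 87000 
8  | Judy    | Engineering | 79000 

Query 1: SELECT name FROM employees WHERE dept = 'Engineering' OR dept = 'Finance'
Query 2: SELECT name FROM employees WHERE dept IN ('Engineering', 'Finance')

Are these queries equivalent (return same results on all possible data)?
Yes, equivalent

Both queries return: [('Alice',), ('Dave',), ('Frank',), ('Ivan',), ('Judy',), ('Mallory',), ('Niaj',), ('Oscar',)]

Reason: OR vs IN are equivalent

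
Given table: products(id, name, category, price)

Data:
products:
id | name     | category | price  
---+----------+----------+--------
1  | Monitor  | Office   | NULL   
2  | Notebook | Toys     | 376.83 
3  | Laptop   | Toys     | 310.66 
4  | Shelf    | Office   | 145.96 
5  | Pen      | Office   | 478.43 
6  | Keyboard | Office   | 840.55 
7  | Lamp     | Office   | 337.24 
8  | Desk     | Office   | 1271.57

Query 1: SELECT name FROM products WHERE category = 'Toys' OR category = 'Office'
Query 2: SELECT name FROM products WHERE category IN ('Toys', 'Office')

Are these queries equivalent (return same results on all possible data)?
Yes, equivalent

Both queries return: [('Desk',), ('Keyboard',), ('Lamp',), ('Laptop',), ('Monitor',), ('Notebook',), ('Pen',), ('Shelf',)]

Reason: OR vs IN are equivalent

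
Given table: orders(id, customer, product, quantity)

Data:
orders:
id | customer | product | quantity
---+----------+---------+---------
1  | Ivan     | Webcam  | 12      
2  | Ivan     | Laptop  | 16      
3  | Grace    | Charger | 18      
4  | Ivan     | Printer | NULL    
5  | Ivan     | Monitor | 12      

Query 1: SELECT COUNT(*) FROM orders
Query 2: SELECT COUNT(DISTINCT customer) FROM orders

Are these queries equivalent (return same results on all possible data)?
No, not equivalent

Query 1 returns: [(5,)]
Query 2 returns: [(2,)]

Reason: COUNT(*) counts rows, COUNT(DISTINCT customer) counts unique customers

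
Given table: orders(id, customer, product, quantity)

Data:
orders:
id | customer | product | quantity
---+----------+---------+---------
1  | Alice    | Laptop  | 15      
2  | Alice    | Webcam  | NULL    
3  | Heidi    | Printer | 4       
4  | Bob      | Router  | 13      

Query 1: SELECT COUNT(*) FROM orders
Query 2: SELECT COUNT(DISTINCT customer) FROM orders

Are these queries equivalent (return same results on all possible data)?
No, not equivalent

Query 1 returns: [(4,)]
Query 2 returns: [(3,)]

Reason: COUNT(*) counts rows, COUNT(DISTINCT customer) counts unique customers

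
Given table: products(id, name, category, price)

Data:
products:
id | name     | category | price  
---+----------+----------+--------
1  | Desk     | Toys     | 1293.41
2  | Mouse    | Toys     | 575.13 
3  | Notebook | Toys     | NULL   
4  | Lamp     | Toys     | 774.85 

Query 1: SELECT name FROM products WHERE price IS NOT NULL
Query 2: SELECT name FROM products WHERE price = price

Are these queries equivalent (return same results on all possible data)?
Yes, equivalent

Both queries return: [('Desk',), ('Lamp',), ('Mouse',)]

Reason: IS NOT NULL vs self-equality (both exclude NULLs)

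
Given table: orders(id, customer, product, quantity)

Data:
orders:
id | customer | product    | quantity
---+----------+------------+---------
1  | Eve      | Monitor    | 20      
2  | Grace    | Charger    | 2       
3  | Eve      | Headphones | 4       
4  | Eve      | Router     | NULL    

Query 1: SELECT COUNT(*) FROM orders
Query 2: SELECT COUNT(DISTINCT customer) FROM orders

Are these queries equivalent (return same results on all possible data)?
No, not equivalent

Query 1 returns: [(4,)]
Query 2 returns: [(2,)]

Reason: COUNT(*) counts rows, COUNT(DISTINCT customer) counts unique customers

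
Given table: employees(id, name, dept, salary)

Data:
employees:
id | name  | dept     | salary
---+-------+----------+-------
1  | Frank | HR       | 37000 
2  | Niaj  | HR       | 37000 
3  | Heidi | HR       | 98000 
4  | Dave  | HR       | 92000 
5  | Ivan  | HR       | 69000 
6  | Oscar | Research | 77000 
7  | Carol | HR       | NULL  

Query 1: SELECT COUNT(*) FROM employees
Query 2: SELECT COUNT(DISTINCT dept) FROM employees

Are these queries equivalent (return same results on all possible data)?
No, not equivalent

Query 1 returns: [(7,)]
Query 2 returns: [(2,)]

Reason: COUNT(*) counts rows, COUNT(DISTINCT dept) counts unique depts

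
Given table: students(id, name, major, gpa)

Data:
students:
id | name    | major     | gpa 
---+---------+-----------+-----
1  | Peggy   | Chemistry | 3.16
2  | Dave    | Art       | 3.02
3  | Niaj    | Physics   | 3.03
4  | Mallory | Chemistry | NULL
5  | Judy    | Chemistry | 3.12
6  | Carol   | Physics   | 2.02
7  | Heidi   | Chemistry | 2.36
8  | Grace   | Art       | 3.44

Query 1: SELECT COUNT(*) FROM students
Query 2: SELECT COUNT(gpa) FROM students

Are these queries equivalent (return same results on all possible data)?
No, not equivalent

Query 1 returns: [(8,)]
Query 2 returns: [(7,)]

Reason: COUNT(*) includes NULLs, COUNT(column) excludes them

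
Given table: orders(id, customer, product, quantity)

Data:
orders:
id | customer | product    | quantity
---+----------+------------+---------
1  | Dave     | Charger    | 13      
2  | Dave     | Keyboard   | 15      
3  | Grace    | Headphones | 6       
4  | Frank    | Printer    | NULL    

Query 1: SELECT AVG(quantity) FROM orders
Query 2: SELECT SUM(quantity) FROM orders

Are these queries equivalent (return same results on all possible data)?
No, not equivalent

Query 1 returns: [(11.333333333333334,)]
Query 2 returns: [(34,)]

Reason: AVG vs SUM give different aggregate values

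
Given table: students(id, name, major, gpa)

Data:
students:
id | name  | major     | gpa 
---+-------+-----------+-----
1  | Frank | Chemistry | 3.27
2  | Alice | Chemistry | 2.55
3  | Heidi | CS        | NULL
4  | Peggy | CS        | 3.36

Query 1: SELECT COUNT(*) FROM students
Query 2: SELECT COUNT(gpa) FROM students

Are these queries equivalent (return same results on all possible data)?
No, not equivalent

Query 1 returns: [(4,)]
Query 2 returns: [(3,)]

Reason: COUNT(*) includes NULLs, COUNT(column) excludes them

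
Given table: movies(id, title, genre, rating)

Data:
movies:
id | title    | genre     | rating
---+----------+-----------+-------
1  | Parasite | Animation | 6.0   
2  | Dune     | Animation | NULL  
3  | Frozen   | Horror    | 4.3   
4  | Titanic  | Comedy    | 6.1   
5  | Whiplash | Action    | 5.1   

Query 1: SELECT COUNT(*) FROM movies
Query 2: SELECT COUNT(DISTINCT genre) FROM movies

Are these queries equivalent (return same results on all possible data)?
No, not equivalent

Query 1 returns: [(5,)]
Query 2 returns: [(4,)]

Reason: COUNT(*) counts rows, COUNT(DISTINCT genre) counts unique genres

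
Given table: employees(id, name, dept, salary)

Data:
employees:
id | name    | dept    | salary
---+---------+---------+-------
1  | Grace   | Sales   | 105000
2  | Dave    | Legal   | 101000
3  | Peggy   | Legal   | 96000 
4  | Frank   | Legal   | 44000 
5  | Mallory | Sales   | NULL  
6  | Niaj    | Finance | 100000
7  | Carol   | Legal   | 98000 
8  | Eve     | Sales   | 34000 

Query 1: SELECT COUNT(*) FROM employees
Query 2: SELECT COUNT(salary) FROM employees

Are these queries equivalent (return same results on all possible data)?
No, not equivalent

Query 1 returns: [(8,)]
Query 2 returns: [(7,)]

Reason: COUNT(*) includes NULLs, COUNT(column) excludes them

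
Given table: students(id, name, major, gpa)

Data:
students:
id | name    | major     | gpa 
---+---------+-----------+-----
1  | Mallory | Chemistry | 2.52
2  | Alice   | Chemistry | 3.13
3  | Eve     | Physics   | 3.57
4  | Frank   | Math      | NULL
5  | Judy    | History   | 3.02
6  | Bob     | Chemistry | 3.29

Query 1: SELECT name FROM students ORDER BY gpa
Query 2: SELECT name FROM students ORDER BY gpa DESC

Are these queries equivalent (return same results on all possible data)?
No, not equivalent

Query 1 returns: [('Frank',), ('Mallory',), ('Judy',), ('Alice',), ('Bob',), ('Eve',)]
Query 2 returns: [('Eve',), ('Bob',), ('Alice',), ('Judy',), ('Mallory',), ('Frank',)]

Reason: ASC vs DESC gives opposite ordering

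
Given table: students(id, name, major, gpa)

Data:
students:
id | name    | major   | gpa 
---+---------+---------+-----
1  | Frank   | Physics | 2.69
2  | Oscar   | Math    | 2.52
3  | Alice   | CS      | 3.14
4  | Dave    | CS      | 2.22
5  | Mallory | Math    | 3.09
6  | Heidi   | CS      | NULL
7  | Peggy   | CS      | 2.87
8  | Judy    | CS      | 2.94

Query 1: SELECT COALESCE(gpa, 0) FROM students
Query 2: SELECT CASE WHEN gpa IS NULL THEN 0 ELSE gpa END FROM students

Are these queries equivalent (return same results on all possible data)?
Yes, equivalent

Both queries return: [(0,), (2.22,), (2.52,), (2.69,), (2.87,), (2.94,), (3.09,), (3.14,)]

Reason: COALESCE vs CASE for NULL handling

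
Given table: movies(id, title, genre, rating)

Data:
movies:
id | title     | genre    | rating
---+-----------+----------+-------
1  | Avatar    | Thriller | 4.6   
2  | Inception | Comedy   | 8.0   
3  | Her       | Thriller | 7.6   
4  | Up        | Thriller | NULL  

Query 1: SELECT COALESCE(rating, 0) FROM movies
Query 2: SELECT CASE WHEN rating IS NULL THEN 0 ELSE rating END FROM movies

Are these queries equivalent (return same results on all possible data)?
Yes, equivalent

Both queries return: [(0,), (4.6,), (7.6,), (8.0,)]

Reason: COALESCE vs CASE for NULL handling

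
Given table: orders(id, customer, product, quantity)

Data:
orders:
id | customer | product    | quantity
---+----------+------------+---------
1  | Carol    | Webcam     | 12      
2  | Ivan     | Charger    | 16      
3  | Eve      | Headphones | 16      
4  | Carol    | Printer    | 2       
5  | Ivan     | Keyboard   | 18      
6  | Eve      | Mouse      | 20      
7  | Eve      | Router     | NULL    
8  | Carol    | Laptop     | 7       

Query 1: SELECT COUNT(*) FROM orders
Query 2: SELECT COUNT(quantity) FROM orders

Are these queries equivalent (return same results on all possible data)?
No, not equivalent

Query 1 returns: [(8,)]
Query 2 returns: [(7,)]

Reason: COUNT(*) includes NULLs, COUNT(column) excludes them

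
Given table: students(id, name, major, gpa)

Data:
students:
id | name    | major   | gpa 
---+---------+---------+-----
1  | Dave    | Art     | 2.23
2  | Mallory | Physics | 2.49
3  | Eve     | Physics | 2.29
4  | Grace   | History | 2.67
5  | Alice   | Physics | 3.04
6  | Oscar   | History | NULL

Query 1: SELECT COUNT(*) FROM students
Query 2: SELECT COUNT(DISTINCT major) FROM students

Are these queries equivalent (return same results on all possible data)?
No, not equivalent

Query 1 returns: [(6,)]
Query 2 returns: [(3,)]

Reason: COUNT(*) counts rows, COUNT(DISTINCT major) counts unique majors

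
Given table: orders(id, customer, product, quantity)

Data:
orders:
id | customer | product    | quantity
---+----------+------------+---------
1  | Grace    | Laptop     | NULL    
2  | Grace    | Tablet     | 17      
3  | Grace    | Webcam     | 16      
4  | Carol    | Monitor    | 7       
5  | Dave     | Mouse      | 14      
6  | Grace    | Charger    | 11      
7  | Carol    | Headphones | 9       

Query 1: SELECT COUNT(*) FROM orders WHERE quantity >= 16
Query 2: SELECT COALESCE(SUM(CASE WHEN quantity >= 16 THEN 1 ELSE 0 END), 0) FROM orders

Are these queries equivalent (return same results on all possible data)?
Yes, equivalent

Both queries return: [(2,)]

Reason: COUNT with WHERE vs conditional SUM (COALESCE handles empty-table NULL)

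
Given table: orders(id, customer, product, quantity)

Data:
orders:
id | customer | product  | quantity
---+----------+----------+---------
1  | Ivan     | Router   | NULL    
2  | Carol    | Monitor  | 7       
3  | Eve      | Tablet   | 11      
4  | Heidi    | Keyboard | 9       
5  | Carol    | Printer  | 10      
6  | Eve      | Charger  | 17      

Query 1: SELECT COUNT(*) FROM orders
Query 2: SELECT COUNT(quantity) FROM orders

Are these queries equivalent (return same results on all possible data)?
No, not equivalent

Query 1 returns: [(6,)]
Query 2 returns: [(5,)]

Reason: COUNT(*) includes NULLs, COUNT(column) excludes them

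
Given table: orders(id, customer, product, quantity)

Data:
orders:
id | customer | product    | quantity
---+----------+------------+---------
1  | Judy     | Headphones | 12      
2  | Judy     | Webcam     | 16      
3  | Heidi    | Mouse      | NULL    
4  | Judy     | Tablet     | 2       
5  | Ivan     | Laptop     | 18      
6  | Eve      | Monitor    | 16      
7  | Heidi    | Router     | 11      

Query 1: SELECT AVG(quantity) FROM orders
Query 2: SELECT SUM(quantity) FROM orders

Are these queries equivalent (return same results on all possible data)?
No, not equivalent

Query 1 returns: [(12.5,)]
Query 2 returns: [(75,)]

Reason: AVG vs SUM give different aggregate values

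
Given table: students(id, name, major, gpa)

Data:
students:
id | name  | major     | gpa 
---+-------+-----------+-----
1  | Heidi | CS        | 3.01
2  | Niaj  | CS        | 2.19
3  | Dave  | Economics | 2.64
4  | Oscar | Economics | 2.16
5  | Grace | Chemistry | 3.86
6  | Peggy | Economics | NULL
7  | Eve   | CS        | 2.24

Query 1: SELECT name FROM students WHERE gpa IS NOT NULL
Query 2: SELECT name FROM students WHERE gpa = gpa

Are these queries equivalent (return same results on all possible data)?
Yes, equivalent

Both queries return: [('Dave',), ('Eve',), ('Grace',), ('Heidi',), ('Niaj',), ('Oscar',)]

Reason: IS NOT NULL vs self-equality (both exclude NULLs)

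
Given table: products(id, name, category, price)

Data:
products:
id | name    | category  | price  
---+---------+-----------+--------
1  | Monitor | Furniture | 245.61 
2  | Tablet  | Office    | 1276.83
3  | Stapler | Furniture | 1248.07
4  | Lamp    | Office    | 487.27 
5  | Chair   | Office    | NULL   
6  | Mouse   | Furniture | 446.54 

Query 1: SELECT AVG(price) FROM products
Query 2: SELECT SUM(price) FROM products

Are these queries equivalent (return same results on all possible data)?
No, not equivalent

Query 1 returns: [(740.8639999999999,)]
Query 2 returns: [(3704.3199999999997,)]

Reason: AVG vs SUM give different aggregate values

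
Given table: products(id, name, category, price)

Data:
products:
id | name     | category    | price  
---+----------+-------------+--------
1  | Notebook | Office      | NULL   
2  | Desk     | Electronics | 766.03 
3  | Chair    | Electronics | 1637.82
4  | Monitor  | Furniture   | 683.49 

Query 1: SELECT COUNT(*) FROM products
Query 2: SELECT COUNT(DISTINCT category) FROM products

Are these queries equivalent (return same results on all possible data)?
No, not equivalent

Query 1 returns: [(4,)]
Query 2 returns: [(3,)]

Reason: COUNT(*) counts rows, COUNT(DISTINCT category) counts unique categorys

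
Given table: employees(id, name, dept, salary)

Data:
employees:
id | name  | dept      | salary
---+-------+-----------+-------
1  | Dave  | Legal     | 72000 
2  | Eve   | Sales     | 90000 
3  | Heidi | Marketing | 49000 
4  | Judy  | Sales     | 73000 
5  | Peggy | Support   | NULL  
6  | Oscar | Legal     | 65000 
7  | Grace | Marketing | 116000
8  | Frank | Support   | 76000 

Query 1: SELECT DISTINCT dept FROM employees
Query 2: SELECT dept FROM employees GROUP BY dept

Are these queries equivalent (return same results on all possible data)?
Yes, equivalent

Both queries return: [('Legal',), ('Marketing',), ('Sales',), ('Support',)]

Reason: Both get unique depts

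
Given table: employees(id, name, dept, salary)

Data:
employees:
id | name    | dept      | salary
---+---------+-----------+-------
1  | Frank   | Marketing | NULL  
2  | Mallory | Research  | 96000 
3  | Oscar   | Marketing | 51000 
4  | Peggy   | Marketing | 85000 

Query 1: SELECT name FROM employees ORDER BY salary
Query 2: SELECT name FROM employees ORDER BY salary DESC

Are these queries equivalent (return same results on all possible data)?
No, not equivalent

Query 1 returns: [('Frank',), ('Oscar',), ('Peggy',), ('Mallory',)]
Query 2 returns: [('Mallory',), ('Peggy',), ('Oscar',), ('Frank',)]

Reason: ASC vs DESC gives opposite ordering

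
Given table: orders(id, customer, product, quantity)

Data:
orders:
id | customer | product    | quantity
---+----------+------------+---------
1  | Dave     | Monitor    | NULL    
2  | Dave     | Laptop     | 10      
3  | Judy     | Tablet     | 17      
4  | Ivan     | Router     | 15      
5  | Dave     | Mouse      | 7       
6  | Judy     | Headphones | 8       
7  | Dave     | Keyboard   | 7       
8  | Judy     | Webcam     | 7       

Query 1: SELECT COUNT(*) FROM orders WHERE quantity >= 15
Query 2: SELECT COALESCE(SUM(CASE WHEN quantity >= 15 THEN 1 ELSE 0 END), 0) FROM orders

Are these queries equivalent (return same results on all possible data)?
Yes, equivalent

Both queries return: [(2,)]

Reason: COUNT with WHERE vs conditional SUM (COALESCE handles empty-table NULL)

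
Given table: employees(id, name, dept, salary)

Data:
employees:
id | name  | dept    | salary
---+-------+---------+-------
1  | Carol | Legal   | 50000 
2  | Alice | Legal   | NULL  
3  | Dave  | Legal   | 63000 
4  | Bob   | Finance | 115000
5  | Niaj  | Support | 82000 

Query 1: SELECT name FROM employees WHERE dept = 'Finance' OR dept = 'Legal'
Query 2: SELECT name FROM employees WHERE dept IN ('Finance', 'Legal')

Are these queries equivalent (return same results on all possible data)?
Yes, equivalent

Both queries return: [('Alice',), ('Bob',), ('Carol',), ('Dave',)]

Reason: OR vs IN are equivalent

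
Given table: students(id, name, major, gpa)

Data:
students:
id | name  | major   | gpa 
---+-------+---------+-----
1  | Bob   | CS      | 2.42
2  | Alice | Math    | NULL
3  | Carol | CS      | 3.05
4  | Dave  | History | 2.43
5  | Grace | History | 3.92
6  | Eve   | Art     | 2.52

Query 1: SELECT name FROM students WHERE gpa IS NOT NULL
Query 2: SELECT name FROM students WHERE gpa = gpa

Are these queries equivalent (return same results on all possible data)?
Yes, equivalent

Both queries return: [('Bob',), ('Carol',), ('Dave',), ('Eve',), ('Grace',)]

Reason: IS NOT NULL vs self-equality (both exclude NULLs)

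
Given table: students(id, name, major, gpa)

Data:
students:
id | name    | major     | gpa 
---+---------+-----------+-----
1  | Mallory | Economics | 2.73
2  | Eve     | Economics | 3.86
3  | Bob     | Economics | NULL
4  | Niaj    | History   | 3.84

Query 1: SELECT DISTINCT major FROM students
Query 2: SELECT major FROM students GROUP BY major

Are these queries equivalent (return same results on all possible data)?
Yes, equivalent

Both queries return: [('Economics',), ('History',)]

Reason: Both get unique majors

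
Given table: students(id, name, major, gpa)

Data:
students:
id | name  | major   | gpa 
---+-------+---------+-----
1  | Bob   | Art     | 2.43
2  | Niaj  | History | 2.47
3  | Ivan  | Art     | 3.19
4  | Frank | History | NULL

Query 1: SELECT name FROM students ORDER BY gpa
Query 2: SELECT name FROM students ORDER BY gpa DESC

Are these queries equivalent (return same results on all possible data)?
No, not equivalent

Query 1 returns: [('Frank',), ('Bob',), ('Niaj',), ('Ivan',)]
Query 2 returns: [('Ivan',), ('Niaj',), ('Bob',), ('Frank',)]

Reason: ASC vs DESC gives opposite ordering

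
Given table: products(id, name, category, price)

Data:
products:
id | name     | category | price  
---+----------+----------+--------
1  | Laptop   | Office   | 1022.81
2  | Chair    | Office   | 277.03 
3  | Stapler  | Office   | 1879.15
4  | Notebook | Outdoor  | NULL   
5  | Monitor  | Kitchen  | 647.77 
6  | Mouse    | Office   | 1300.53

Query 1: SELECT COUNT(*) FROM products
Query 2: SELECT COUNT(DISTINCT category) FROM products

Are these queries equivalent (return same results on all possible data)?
No, not equivalent

Query 1 returns: [(6,)]
Query 2 returns: [(3,)]

Reason: COUNT(*) counts rows, COUNT(DISTINCT category) counts unique categorys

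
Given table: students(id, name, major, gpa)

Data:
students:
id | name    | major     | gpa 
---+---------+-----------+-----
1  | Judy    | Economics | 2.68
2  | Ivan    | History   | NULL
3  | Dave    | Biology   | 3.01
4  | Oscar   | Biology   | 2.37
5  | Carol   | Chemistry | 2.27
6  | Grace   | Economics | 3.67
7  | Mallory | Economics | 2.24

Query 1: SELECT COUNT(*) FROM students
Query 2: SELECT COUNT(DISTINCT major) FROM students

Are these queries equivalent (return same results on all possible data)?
No, not equivalent

Query 1 returns: [(7,)]
Query 2 returns: [(4,)]

Reason: COUNT(*) counts rows, COUNT(DISTINCT major) counts unique majors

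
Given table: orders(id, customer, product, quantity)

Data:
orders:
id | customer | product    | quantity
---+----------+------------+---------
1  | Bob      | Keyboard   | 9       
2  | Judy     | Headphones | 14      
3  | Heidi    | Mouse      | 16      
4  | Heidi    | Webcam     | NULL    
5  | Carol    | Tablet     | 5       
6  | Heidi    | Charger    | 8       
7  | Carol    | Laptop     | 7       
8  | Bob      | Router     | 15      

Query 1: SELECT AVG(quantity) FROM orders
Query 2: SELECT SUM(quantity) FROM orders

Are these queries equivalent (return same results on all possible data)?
No, not equivalent

Query 1 returns: [(10.571428571428571,)]
Query 2 returns: [(74,)]

Reason: AVG vs SUM give different aggregate values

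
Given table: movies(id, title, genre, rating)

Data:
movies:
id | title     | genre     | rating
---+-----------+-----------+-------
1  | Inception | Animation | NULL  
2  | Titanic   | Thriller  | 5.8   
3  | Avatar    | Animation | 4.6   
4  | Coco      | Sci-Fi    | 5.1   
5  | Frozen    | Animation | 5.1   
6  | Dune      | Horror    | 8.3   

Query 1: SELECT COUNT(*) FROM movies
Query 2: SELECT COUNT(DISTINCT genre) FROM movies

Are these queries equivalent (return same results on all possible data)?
No, not equivalent

Query 1 returns: [(6,)]
Query 2 returns: [(4,)]

Reason: COUNT(*) counts rows, COUNT(DISTINCT genre) counts unique genres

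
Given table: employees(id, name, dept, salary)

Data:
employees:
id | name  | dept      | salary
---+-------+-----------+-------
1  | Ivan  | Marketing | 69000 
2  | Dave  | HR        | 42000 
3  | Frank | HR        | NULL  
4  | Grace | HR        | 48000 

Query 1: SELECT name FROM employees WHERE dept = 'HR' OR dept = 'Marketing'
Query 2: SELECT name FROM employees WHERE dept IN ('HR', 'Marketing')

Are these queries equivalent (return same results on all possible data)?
Yes, equivalent

Both queries return: [('Dave',), ('Frank',), ('Grace',), ('Ivan',)]

Reason: OR vs IN are equivalent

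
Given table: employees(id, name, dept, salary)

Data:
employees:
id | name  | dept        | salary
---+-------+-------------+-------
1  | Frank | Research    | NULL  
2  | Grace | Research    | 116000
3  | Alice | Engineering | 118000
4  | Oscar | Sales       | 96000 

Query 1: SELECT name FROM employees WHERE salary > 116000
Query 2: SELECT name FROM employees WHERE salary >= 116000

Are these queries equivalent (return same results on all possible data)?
No, not equivalent

Query 1 returns: [('Alice',)]
Query 2 returns: [('Grace',), ('Alice',)]

Reason: > vs >= gives different results when salary = 116000 exists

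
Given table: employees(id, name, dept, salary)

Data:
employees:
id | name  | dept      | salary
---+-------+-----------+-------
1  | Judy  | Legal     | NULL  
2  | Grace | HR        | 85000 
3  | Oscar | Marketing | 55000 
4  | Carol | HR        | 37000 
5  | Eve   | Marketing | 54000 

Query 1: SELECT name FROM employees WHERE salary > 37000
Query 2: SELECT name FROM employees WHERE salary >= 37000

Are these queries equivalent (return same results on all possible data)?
No, not equivalent

Query 1 returns: [('Grace',), ('Oscar',), ('Eve',)]
Query 2 returns: [('Grace',), ('Oscar',), ('Carol',), ('Eve',)]

Reason: > vs >= gives different results when salary = 37000 exists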